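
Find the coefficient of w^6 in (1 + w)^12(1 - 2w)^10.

Coefficient of w^6 = Σ_{j} C(12,j)·1^j·C(10,6-j)·(-2)^(6-j) for j from 0 to 6.
= 13440 + (-96768) + 221760 + (-211200) + 89100 + (-15840) + 924 = 1416.

1416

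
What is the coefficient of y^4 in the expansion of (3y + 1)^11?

The general term is C(11,j)·(3y)^j·(1)^(11-j); the y^4 term has j = 4.
C(11,4) = 330.
Coefficient = C(11,4) · 3^4 = 330 · 81 = 26730.

26730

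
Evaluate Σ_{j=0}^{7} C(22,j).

280600

1 + 22 + 231 + 1540 + 7315 + 26334 + 74613 + 170544 = 280600.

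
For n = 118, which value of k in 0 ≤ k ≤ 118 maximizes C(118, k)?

C(118,k) is maximized at k = 118/2 = 59.

59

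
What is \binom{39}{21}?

62359143990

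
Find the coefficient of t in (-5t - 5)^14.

85449218750

The general term is C(14,j)·(-5t)^j·(-5)^(14-j); the t^1 term has j = 1.
C(14,1) = 14.
Coefficient = C(14,1) · (-5)^1 · (-5)^13 = 14 · (-5) · (-1220703125) = 85449218750.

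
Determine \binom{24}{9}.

C(24,9) = (24·23·22·21·20·19·18·17·16) / 9! = 474467051520 / 362880 = 1307504.

1307504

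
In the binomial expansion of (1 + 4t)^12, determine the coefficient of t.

The general term is C(12,j)·(1)^j·(4t)^(12-j); the t^1 term has j = 11.
C(12,11) = 12.
Coefficient = C(12,11) · 4^1 = 12 · 4 = 48.

48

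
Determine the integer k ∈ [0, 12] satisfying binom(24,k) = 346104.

C(24,k) increases on 0 ≤ k ≤ 12. C(24,6) = 134596 and C(24,7) = 346104, so k = 7.

7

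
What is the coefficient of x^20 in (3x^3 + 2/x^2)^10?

1180980

General term: C(10,j)·(3x^3)^j·(2/x^2)^(10-j), with x-exponent 3j − 2(10−j) = 5j − 20.
Set 5j − 20 = 20: j = 8.
C(10,8) = 45; 3^8 = 6561; 2^2 = 4.
Coefficient = 45 · 6561 · 4 = 1180980.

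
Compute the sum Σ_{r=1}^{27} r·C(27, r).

1811939328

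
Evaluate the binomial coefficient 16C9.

11440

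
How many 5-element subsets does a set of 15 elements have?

3003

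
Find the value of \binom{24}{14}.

C(24,14) = C(24,10) by symmetry.
C(24,10) = (24·23·22·21·20·19·18·17·16·15) / 10! = 7117005772800 / 3628800 = 1961256.

1961256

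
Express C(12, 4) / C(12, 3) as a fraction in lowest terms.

C(n,k+1)/C(n,k) = (n−k)/(k+1) = (12−3)/(3+1) = 9/4.

9/4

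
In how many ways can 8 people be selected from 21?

This is C(21,8) = 203490.

203490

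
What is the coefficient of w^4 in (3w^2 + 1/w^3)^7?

5103

General term: C(7,j)·(3w^2)^j·(1/w^3)^(7-j), with w-exponent 2j − 3(7−j) = 5j − 21.
Set 5j − 21 = 4: j = 5.
C(7,5) = 21; 3^5 = 243; 1^2 = 1.
Coefficient = 21 · 243 · 1 = 5103.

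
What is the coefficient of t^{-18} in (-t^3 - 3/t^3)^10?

295245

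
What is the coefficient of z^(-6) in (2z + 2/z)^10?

General term: C(10,j)·(2z)^j·(2/z)^(10-j), with z-exponent 1j − 1(10−j) = 2j − 10.
Set 2j − 10 = -6: j = 2.
C(10,2) = 45; 2^2 = 4; 2^8 = 256.
Coefficient = 45 · 4 · 256 = 46080.

46080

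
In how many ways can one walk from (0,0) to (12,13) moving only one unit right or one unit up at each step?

Each path is a sequence of 25 steps with 12 rights: C(25,12) = 5200300.

5200300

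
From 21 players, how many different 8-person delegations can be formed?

This is C(21,8) = 203490.

203490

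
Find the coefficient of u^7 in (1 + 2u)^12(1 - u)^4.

-13024

Coefficient of u^7 = Σ_{j} C(12,j)·2^j·C(4,7-j)·(-1)^(7-j) for j from 3 to 7.
= 1760 + (-31680) + 152064 + (-236544) + 101376 = -13024.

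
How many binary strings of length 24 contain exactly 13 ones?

Choose the 13 positions: C(24,13) = 2496144.

2496144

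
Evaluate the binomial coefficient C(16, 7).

11440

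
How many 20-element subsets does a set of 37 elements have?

15905368710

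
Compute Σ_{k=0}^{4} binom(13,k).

1093

1 + 13 + 78 + 286 + 715 = 1093.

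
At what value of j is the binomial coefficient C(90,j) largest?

45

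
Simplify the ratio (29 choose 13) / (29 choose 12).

C(n,k+1)/C(n,k) = (n−k)/(k+1) = (29−12)/(12+1) = 17/13.

17/13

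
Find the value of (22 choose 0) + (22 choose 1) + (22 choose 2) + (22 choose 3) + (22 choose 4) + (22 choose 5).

1 + 22 + 231 + 1540 + 7315 + 26334 = 35443.

35443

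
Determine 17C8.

C(17,8) = (17·16·15·14·13·12·11·10) / 8! = 980179200 / 40320 = 24310.

24310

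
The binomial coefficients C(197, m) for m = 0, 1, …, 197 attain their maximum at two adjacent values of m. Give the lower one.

98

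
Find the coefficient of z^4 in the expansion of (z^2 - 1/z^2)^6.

General term: C(6,j)·(z^2)^j·(-1/z^2)^(6-j), with z-exponent 2j − 2(6−j) = 4j − 12.
Set 4j − 12 = 4: j = 4.
C(6,4) = 15; 1^4 = 1; (-1)^2 = 1.
Coefficient = 15 · 1 · 1 = 15.

15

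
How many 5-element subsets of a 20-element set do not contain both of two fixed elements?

14688

All 5-subsets: C(20,5) = 15504. Those containing both fixed elements: C(18,3) = 816.
15504 − 816 = 14688.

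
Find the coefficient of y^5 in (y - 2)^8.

The general term is C(8,j)·(y)^j·(-2)^(8-j); the y^5 term has j = 5.
C(8,5) = 56.
Coefficient = C(8,5) · (-2)^3 = 56 · (-8) = -448.

-448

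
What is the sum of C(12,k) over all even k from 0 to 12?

2048

Even-k terms of row 12 sum to 2^11 = 2048.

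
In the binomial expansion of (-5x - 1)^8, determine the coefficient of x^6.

The general term is C(8,j)·(-5x)^j·(-1)^(8-j); the x^6 term has j = 6.
C(8,6) = 28.
Coefficient = C(8,6) · (-5)^6 = 28 · 15625 = 437500.

437500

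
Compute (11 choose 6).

C(11,6) = C(11,5) by symmetry.
C(11,5) = (11·10·9·8·7) / 5! = 55440 / 120 = 462.

462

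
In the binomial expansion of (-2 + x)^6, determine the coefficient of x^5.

The general term is C(6,j)·(-2)^j·(x)^(6-j); the x^5 term has j = 1.
C(6,1) = 6.
Coefficient = C(6,1) · (-2)^1 = 6 · (-2) = -12.

-12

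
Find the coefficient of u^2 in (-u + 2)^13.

The general term is C(13,j)·(-u)^j·(2)^(13-j); the u^2 term has j = 2.
C(13,2) = 78.
Coefficient = C(13,2) · 2^11 = 78 · 2048 = 159744.

159744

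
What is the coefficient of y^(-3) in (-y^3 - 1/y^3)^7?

-35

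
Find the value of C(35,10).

183579396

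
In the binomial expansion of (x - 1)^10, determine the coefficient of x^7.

The general term is C(10,j)·(x)^j·(-1)^(10-j); the x^7 term has j = 7.
C(10,7) = 120.
Coefficient = C(10,7) · (-1)^3 = 120 · (-1) = -120.

-120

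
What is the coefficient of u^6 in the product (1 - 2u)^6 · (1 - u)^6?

8989

Coefficient of u^6 = Σ_{j} C(6,j)·(-2)^j·C(6,6-j)·(-1)^(6-j) for j from 0 to 6.
= 1 + 72 + 900 + 3200 + 3600 + 1152 + 64 = 8989.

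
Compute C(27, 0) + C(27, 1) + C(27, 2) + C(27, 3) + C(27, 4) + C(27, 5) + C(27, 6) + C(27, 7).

1 + 27 + 351 + 2925 + 17550 + 80730 + 296010 + 888030 = 1285624.

1285624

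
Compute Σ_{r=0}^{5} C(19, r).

1 + 19 + 171 + 969 + 3876 + 11628 = 16664.

16664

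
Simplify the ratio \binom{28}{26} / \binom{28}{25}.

C(n,k+1)/C(n,k) = (n−k)/(k+1) = (28−25)/(25+1) = 3/26.

3/26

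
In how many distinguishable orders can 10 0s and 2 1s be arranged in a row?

66

Choose positions for the 0s: C(12,10) = 66.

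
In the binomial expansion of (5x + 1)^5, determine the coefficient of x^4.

The general term is C(5,j)·(5x)^j·(1)^(5-j); the x^4 term has j = 4.
C(5,4) = 5.
Coefficient = C(5,4) · 5^4 = 5 · 625 = 3125.

3125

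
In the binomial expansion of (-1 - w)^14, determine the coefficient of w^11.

364

The general term is C(14,j)·(-1)^j·(-w)^(14-j); the w^11 term has j = 3.
C(14,3) = 364.
Coefficient = C(14,3) · (-1)^3 · (-1)^11 = 364 · (-1) · (-1) = 364.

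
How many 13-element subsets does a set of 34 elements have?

C(34,13) = (34·33·32·31·30·29·28·27·26·25·24·23·22) / 13! = 5778574175582208000 / 6227020800 = 927983760.

927983760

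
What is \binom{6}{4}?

15

C(6,4) = C(6,2) by symmetry.
C(6,2) = (6·5) / 2! = 30 / 2 = 15.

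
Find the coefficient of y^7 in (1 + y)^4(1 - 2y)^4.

32

Coefficient of y^7 = Σ_{j} C(4,j)·1^j·C(4,7-j)·(-2)^(7-j) for j from 3 to 4.
= 64 + (-32) = 32.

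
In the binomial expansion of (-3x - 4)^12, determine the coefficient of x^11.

The general term is C(12,j)·(-3x)^j·(-4)^(12-j); the x^11 term has j = 11.
C(12,11) = 12.
Coefficient = C(12,11) · (-3)^11 · (-4)^1 = 12 · (-177147) · (-4) = 8503056.

8503056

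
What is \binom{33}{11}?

C(33,11) = (33·32·31·30·29·28·27·26·25·24·23) / 11! = 7725366544896000 / 39916800 = 193536720.

193536720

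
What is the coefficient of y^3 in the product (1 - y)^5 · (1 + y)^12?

Coefficient of y^3 = Σ_{j} C(5,j)·(-1)^j·C(12,3-j)·1^(3-j) for j from 0 to 3.
= 220 + (-330) + 120 + (-10) = 0.

0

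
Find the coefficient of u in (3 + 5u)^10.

984150

The general term is C(10,j)·(3)^j·(5u)^(10-j); the u^1 term has j = 9.
C(10,9) = 10.
Coefficient = C(10,9) · 3^9 · 5^1 = 10 · 19683 · 5 = 984150.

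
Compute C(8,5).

C(8,5) = C(8,3) by symmetry.
C(8,3) = (8·7·6) / 3! = 336 / 6 = 56.

56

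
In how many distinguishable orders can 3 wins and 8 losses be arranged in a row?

Choose positions for the wins: C(11,3) = 165.

165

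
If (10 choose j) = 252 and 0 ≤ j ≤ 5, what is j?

5

C(10,j) increases on 0 ≤ j ≤ 5. C(10,4) = 210 and C(10,5) = 252, so j = 5.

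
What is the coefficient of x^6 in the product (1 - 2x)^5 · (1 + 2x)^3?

128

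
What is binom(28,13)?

37442160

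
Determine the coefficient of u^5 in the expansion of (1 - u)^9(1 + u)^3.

Coefficient of u^5 = Σ_{j} C(9,j)·(-1)^j·C(3,5-j)·1^(5-j) for j from 2 to 5.
= 36 + (-252) + 378 + (-126) = 36.

36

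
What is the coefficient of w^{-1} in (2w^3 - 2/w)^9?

-18432

General term: C(9,j)·(2w^3)^j·(-2/w)^(9-j), with w-exponent 3j − 1(9−j) = 4j − 9.
Set 4j − 9 = -1: j = 2.
C(9,2) = 36; 2^2 = 4; (-2)^7 = -128.
Coefficient = 36 · 4 · (-128) = -18432.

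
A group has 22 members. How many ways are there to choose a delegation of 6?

This is C(22,6) = 74613.

74613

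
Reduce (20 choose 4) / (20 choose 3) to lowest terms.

C(n,k+1)/C(n,k) = (n−k)/(k+1) = (20−3)/(3+1) = 17/4.

17/4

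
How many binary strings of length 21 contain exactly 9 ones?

Choose the 9 positions: C(21,9) = 293930.

293930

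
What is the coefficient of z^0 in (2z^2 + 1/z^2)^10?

General term: C(10,j)·(2z^2)^j·(1/z^2)^(10-j), with z-exponent 2j − 2(10−j) = 4j − 20.
Set 4j − 20 = 0: j = 5.
C(10,5) = 252; 2^5 = 32; 1^5 = 1.
Coefficient = 252 · 32 · 1 = 8064.

8064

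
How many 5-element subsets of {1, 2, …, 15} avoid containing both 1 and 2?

All 5-subsets: C(15,5) = 3003. Those containing both fixed elements: C(13,3) = 286.
3003 − 286 = 2717.

2717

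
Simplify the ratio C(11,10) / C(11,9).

C(n,k+1)/C(n,k) = (n−k)/(k+1) = (11−9)/(9+1) = 2/10 = 1/5.

1/5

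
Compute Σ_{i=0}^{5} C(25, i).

1 + 25 + 300 + 2300 + 12650 + 53130 = 68406.

68406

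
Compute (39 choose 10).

635745396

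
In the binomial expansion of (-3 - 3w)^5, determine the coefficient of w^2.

The general term is C(5,j)·(-3)^j·(-3w)^(5-j); the w^2 term has j = 3.
C(5,3) = 10.
Coefficient = C(5,3) · (-3)^3 · (-3)^2 = 10 · (-27) · 9 = -2430.

-2430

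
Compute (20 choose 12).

C(20,12) = C(20,8) by symmetry.
C(20,8) = (20·19·18·17·16·15·14·13) / 8! = 5079110400 / 40320 = 125970.

125970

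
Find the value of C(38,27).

1203322288

C(38,27) = C(38,11) by symmetry.
C(38,11) = (38·37·36·35·34·33·32·31·30·29·28) / 11! = 48032775105638400 / 39916800 = 1203322288.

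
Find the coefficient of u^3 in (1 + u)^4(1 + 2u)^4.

Coefficient of u^3 = Σ_{j} C(4,j)·1^j·C(4,3-j)·2^(3-j) for j from 0 to 3.
= 32 + 96 + 48 + 4 = 180.

180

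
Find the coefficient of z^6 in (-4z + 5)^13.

549120000000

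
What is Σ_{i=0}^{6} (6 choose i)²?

By Vandermonde's identity, Σ C(6,i)² = C(12,6) = 924.

924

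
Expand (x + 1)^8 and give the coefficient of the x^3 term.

56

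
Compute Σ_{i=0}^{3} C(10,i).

176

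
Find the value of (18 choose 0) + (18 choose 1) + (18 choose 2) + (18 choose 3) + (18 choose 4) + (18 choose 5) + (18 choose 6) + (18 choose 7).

63004

1 + 18 + 153 + 816 + 3060 + 8568 + 18564 + 31824 = 63004.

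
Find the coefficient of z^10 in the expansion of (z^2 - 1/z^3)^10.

45

General term: C(10,j)·(z^2)^j·(-1/z^3)^(10-j), with z-exponent 2j − 3(10−j) = 5j − 30.
Set 5j − 30 = 10: j = 8.
C(10,8) = 45; 1^8 = 1; (-1)^2 = 1.
Coefficient = 45 · 1 · 1 = 45.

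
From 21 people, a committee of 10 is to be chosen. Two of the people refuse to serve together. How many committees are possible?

All 10-subsets: C(21,10) = 352716. Those containing both fixed elements: C(19,8) = 75582.
352716 − 75582 = 277134.

277134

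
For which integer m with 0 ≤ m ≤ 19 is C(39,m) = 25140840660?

15

C(39,m) increases on 0 ≤ m ≤ 19. C(39,14) = 15084504396 and C(39,15) = 25140840660, so m = 15.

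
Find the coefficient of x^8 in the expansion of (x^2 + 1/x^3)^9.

General term: C(9,j)·(x^2)^j·(1/x^3)^(9-j), with x-exponent 2j − 3(9−j) = 5j − 27.
Set 5j − 27 = 8: j = 7.
C(9,7) = 36; 1^7 = 1; 1^2 = 1.
Coefficient = 36 · 1 · 1 = 36.

36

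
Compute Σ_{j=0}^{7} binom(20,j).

1 + 20 + 190 + 1140 + 4845 + 15504 + 38760 + 77520 = 137980.

137980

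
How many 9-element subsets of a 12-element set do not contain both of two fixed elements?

100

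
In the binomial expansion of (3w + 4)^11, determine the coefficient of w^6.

The general term is C(11,j)·(3w)^j·(4)^(11-j); the w^6 term has j = 6.
C(11,6) = 462.
Coefficient = C(11,6) · 3^6 · 4^5 = 462 · 729 · 1024 = 344881152.

344881152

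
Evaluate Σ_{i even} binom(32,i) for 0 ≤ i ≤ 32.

Half of (1+1)^32 + (1−1)^32 gives the even-index sum: 2^31 = 2147483648.

2147483648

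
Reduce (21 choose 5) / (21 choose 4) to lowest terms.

C(n,k+1)/C(n,k) = (n−k)/(k+1) = (21−4)/(4+1) = 17/5.

17/5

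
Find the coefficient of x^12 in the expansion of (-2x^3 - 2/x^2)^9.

General term: C(9,j)·(-2x^3)^j·(-2/x^2)^(9-j), with x-exponent 3j − 2(9−j) = 5j − 18.
Set 5j − 18 = 12: j = 6.
C(9,6) = 84; (-2)^6 = 64; (-2)^3 = -8.
Coefficient = 84 · 64 · (-8) = -43008.

-43008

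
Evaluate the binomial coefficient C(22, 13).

C(22,13) = C(22,9) by symmetry.
C(22,9) = (22·21·20·19·18·17·16·15·14) / 9! = 180503769600 / 362880 = 497420.

497420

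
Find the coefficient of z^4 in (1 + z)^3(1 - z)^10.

-25

Coefficient of z^4 = Σ_{j} C(3,j)·1^j·C(10,4-j)·(-1)^(4-j) for j from 0 to 3.
= 210 + (-360) + 135 + (-10) = -25.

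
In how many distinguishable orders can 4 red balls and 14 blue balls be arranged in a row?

3060

Choose positions for the red balls: C(18,4) = 3060.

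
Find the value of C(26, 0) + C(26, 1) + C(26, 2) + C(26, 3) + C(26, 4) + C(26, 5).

83682

1 + 26 + 325 + 2600 + 14950 + 65780 = 83682.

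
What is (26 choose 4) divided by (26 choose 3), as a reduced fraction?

23/4

C(n,k+1)/C(n,k) = (n−k)/(k+1) = (26−3)/(3+1) = 23/4.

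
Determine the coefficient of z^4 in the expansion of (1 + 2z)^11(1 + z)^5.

Coefficient of z^4 = Σ_{j} C(11,j)·2^j·C(5,4-j)·1^(4-j) for j from 0 to 4.
= 5 + 220 + 2200 + 6600 + 5280 = 14305.

14305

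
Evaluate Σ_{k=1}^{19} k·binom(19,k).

4980736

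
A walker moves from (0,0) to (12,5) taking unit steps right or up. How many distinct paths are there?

6188

Each path is a sequence of 17 steps with 12 rights: C(17,12) = 6188.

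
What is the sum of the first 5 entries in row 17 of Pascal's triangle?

3214

1 + 17 + 136 + 680 + 2380 = 3214.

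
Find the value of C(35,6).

1623160

C(35,6) = (35·34·33·32·31·30) / 6! = 1168675200 / 720 = 1623160.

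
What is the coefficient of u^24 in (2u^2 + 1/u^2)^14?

General term: C(14,j)·(2u^2)^j·(1/u^2)^(14-j), with u-exponent 2j − 2(14−j) = 4j − 28.
Set 4j − 28 = 24: j = 13.
C(14,13) = 14; 2^13 = 8192; 1^1 = 1.
Coefficient = 14 · 8192 · 1 = 114688.

114688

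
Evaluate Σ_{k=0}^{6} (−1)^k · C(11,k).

The partial alternating sum Σ_{k=0}^{6} (−1)^k C(11,k) = (−1)^6 C(10,6) = 210.

210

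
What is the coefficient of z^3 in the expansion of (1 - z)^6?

The general term is C(6,j)·(1)^j·(-z)^(6-j); the z^3 term has j = 3.
C(6,3) = 20.
Coefficient = C(6,3) · (-1)^3 = 20 · (-1) = -20.

-20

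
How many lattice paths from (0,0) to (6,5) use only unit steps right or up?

Each path is a sequence of 11 steps with 6 rights: C(11,6) = 462.

462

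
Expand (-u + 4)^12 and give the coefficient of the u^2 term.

69206016

The general term is C(12,j)·(-u)^j·(4)^(12-j); the u^2 term has j = 2.
C(12,2) = 66.
Coefficient = C(12,2) · 4^10 = 66 · 1048576 = 69206016.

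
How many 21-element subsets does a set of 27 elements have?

C(27,21) = C(27,6) by symmetry.
C(27,6) = (27·26·25·24·23·22) / 6! = 213127200 / 720 = 296010.

296010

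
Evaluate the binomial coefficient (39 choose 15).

C(39,15) = (39·38·37·36·35·34·33·32·31·30·29·28·27·26·25) / 15! = 32876032921054202880000 / 1307674368000 = 25140840660.

25140840660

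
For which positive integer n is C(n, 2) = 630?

n(n−1)/2 = 630 ⇒ n(n−1) = 1260. Since 36·35 = 1260, n = 36.

36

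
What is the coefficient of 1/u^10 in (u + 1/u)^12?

12

General term: C(12,j)·(u)^j·(1/u)^(12-j), with u-exponent 1j − 1(12−j) = 2j − 12.
Set 2j − 12 = -10: j = 1.
C(12,1) = 12; 1^1 = 1; 1^11 = 1.
Coefficient = 12 · 1 · 1 = 12.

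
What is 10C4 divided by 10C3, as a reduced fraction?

7/4

C(n,k+1)/C(n,k) = (n−k)/(k+1) = (10−3)/(3+1) = 7/4.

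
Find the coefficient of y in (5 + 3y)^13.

The general term is C(13,j)·(5)^j·(3y)^(13-j); the y^1 term has j = 12.
C(13,12) = 13.
Coefficient = C(13,12) · 5^12 · 3^1 = 13 · 244140625 · 3 = 9521484375.

9521484375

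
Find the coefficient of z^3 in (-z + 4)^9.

-344064

The general term is C(9,j)·(-z)^j·(4)^(9-j); the z^3 term has j = 3.
C(9,3) = 84.
Coefficient = C(9,3) · (-1)^3 · 4^6 = 84 · (-1) · 4096 = -344064.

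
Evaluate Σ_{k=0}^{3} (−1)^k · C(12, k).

-165

The partial alternating sum Σ_{k=0}^{3} (−1)^k C(12,k) = (−1)^3 C(11,3) = -165.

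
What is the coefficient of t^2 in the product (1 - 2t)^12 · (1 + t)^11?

55

Coefficient of t^2 = Σ_{j} C(12,j)·(-2)^j·C(11,2-j)·1^(2-j) for j from 0 to 2.
= 55 + (-264) + 264 = 55.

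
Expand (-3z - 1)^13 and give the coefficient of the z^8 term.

The general term is C(13,j)·(-3z)^j·(-1)^(13-j); the z^8 term has j = 8.
C(13,8) = 1287.
Coefficient = C(13,8) · (-3)^8 · (-1)^5 = 1287 · 6561 · (-1) = -8444007.

-8444007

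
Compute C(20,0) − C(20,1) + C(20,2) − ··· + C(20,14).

11628

The partial alternating sum Σ_{k=0}^{14} (−1)^k C(20,k) = (−1)^14 C(19,14) = 11628.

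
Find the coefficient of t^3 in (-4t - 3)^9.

The general term is C(9,j)·(-4t)^j·(-3)^(9-j); the t^3 term has j = 3.
C(9,3) = 84.
Coefficient = C(9,3) · (-4)^3 · (-3)^6 = 84 · (-64) · 729 = -3919104.

-3919104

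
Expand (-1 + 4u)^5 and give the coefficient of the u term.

The general term is C(5,j)·(-1)^j·(4u)^(5-j); the u^1 term has j = 4.
C(5,4) = 5.
Coefficient = C(5,4) · 4^1 = 5 · 4 = 20.

20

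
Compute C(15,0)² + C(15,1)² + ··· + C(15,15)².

Σ C(15,k)² is the coefficient of x^15 in (1+x)^15(1+x)^15 = (1+x)^30, i.e. C(30,15) = 155117520.

155117520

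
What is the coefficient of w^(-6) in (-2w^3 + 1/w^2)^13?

11440

General term: C(13,j)·(-2w^3)^j·(1/w^2)^(13-j), with w-exponent 3j − 2(13−j) = 5j − 26.
Set 5j − 26 = -6: j = 4.
C(13,4) = 715; (-2)^4 = 16; 1^9 = 1.
Coefficient = 715 · 16 · 1 = 11440.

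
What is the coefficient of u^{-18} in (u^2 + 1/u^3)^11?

165

General term: C(11,j)·(u^2)^j·(1/u^3)^(11-j), with u-exponent 2j − 3(11−j) = 5j − 33.
Set 5j − 33 = -18: j = 3.
C(11,3) = 165; 1^3 = 1; 1^8 = 1.
Coefficient = 165 · 1 · 1 = 165.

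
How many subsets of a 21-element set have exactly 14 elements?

Choose the 14 positions: C(21,14) = 116280.

116280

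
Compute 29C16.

67863915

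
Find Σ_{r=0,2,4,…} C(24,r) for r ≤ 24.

Half of (1+1)^24 + (1−1)^24 gives the even-index sum: 2^23 = 8388608.

8388608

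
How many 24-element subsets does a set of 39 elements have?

C(39,24) = C(39,15) by symmetry.
C(39,15) = (39·38·37·36·35·34·33·32·31·30·29·28·27·26·25) / 15! = 32876032921054202880000 / 1307674368000 = 25140840660.

25140840660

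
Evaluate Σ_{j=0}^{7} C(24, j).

536155

1 + 24 + 276 + 2024 + 10626 + 42504 + 134596 + 346104 = 536155.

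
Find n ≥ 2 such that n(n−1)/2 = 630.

36

n(n−1)/2 = 630 ⇒ n(n−1) = 1260. Since 36·35 = 1260, n = 36.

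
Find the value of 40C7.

C(40,7) = (40·39·38·37·36·35·34) / 7! = 93963542400 / 5040 = 18643560.

18643560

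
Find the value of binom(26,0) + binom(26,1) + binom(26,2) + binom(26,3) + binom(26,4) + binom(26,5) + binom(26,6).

1 + 26 + 325 + 2600 + 14950 + 65780 + 230230 = 313912.

313912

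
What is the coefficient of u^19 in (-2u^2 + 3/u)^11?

General term: C(11,j)·(-2u^2)^j·(3/u)^(11-j), with u-exponent 2j − 1(11−j) = 3j − 11.
Set 3j − 11 = 19: j = 10.
C(11,10) = 11; (-2)^10 = 1024; 3^1 = 3.
Coefficient = 11 · 1024 · 3 = 33792.

33792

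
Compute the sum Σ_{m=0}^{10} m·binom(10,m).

5120

Since m·C(10,m) = 10·C(9,m−1), the sum is 10·2^9 = 10·512 = 5120.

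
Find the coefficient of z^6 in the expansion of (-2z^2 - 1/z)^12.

59136

General term: C(12,j)·(-2z^2)^j·(-1/z)^(12-j), with z-exponent 2j − 1(12−j) = 3j − 12.
Set 3j − 12 = 6: j = 6.
C(12,6) = 924; (-2)^6 = 64; (-1)^6 = 1.
Coefficient = 924 · 64 · 1 = 59136.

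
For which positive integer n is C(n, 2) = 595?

n(n−1)/2 = 595 ⇒ n(n−1) = 1190. Since 35·34 = 1190, n = 35.

35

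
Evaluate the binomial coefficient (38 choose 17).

C(38,17) = (38·37·36·35·34·33·32·31·30·29·28·27·26·25·24·23·22) / 17! = 10237090866494416404480000 / 355687428096000 = 28781143380.

28781143380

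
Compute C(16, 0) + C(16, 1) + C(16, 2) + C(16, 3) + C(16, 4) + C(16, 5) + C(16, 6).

14893

1 + 16 + 120 + 560 + 1820 + 4368 + 8008 = 14893.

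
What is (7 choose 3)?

C(7,3) = (7·6·5) / 3! = 210 / 6 = 35.

35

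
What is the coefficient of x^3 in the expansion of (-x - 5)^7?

-21875

The general term is C(7,j)·(-x)^j·(-5)^(7-j); the x^3 term has j = 3.
C(7,3) = 35.
Coefficient = C(7,3) · (-1)^3 · (-5)^4 = 35 · (-1) · 625 = -21875.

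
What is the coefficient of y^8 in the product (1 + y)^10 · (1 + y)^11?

203490

Coefficient of y^8 = Σ_{j} C(10,j)·C(11,8-j) for j from 0 to 8.
= 165 + 3300 + 20790 + 55440 + 69300 + 41580 + 11550 + 1320 + 45 = 203490.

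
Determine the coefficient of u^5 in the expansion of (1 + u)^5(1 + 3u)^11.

295582

Coefficient of u^5 = Σ_{j} C(5,j)·1^j·C(11,5-j)·3^(5-j) for j from 0 to 5.
= 112266 + 133650 + 44550 + 4950 + 165 + 1 = 295582.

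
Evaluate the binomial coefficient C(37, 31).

C(37,31) = C(37,6) by symmetry.
C(37,6) = (37·36·35·34·33·32) / 6! = 1673844480 / 720 = 2324784.

2324784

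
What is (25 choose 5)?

C(25,5) = (25·24·23·22·21) / 5! = 6375600 / 120 = 53130.

53130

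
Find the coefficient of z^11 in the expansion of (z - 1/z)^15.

105

General term: C(15,j)·(z)^j·(-1/z)^(15-j), with z-exponent 1j − 1(15−j) = 2j − 15.
Set 2j − 15 = 11: j = 13.
C(15,13) = 105; 1^13 = 1; (-1)^2 = 1.
Coefficient = 105 · 1 · 1 = 105.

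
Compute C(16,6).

C(16,6) = (16·15·14·13·12·11) / 6! = 5765760 / 720 = 8008.

8008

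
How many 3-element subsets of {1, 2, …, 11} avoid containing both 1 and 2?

156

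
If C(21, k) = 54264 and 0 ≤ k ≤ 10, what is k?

6

C(21,k) increases on 0 ≤ k ≤ 10. C(21,5) = 20349 and C(21,6) = 54264, so k = 6.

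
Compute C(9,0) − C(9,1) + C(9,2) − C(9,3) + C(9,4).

The partial alternating sum Σ_{k=0}^{4} (−1)^k C(9,k) = (−1)^4 C(8,4) = 70.

70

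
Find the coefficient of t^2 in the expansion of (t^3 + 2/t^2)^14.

768768

General term: C(14,j)·(t^3)^j·(2/t^2)^(14-j), with t-exponent 3j − 2(14−j) = 5j − 28.
Set 5j − 28 = 2: j = 6.
C(14,6) = 3003; 1^6 = 1; 2^8 = 256.
Coefficient = 3003 · 1 · 256 = 768768.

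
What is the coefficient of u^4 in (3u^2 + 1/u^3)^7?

5103

General term: C(7,j)·(3u^2)^j·(1/u^3)^(7-j), with u-exponent 2j − 3(7−j) = 5j − 21.
Set 5j − 21 = 4: j = 5.
C(7,5) = 21; 3^5 = 243; 1^2 = 1.
Coefficient = 21 · 243 · 1 = 5103.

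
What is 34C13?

927983760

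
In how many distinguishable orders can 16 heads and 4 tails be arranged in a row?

Choose positions for the heads: C(20,16) = 4845.

4845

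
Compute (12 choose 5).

792

C(12,5) = (12·11·10·9·8) / 5! = 95040 / 120 = 792.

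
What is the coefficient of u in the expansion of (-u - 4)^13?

The general term is C(13,j)·(-u)^j·(-4)^(13-j); the u^1 term has j = 1.
C(13,1) = 13.
Coefficient = C(13,1) · (-1)^1 · (-4)^12 = 13 · (-1) · 16777216 = -218103808.

-218103808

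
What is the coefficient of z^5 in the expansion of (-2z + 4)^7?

The general term is C(7,j)·(-2z)^j·(4)^(7-j); the z^5 term has j = 5.
C(7,5) = 21.
Coefficient = C(7,5) · (-2)^5 · 4^2 = 21 · (-32) · 16 = -10752.

-10752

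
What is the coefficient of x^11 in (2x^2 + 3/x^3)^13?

General term: C(13,j)·(2x^2)^j·(3/x^3)^(13-j), with x-exponent 2j − 3(13−j) = 5j − 39.
Set 5j − 39 = 11: j = 10.
C(13,10) = 286; 2^10 = 1024; 3^3 = 27.
Coefficient = 286 · 1024 · 27 = 7907328.

7907328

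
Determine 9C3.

C(9,3) = (9·8·7) / 3! = 504 / 6 = 84.

84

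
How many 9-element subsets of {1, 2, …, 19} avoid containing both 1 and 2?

All 9-subsets: C(19,9) = 92378. Those containing both fixed elements: C(17,7) = 19448.
92378 − 19448 = 72930.

72930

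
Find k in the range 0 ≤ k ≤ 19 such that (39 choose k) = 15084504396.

C(39,k) increases on 0 ≤ k ≤ 19. C(39,13) = 8122425444 and C(39,14) = 15084504396, so k = 14.

14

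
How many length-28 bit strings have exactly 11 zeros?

21474180

Choose the 11 positions: C(28,11) = 21474180.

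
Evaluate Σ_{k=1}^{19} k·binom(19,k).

Differentiating (1+x)^19 and setting x=1: Σ k·C(19,k) = 19·2^18 = 4980736.

4980736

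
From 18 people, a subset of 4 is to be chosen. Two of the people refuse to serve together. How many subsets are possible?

All 4-subsets: C(18,4) = 3060. Those containing both fixed elements: C(16,2) = 120.
3060 − 120 = 2940.

2940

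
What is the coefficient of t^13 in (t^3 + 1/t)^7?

General term: C(7,j)·(t^3)^j·(1/t)^(7-j), with t-exponent 3j − 1(7−j) = 4j − 7.
Set 4j − 7 = 13: j = 5.
C(7,5) = 21; 1^5 = 1; 1^2 = 1.
Coefficient = 21 · 1 · 1 = 21.

21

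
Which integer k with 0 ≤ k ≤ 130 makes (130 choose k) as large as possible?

C(130,k) is maximized at k = 130/2 = 65.

65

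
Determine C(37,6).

C(37,6) = (37·36·35·34·33·32) / 6! = 1673844480 / 720 = 2324784.

2324784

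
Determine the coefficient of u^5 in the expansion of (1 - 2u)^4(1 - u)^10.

Coefficient of u^5 = Σ_{j} C(4,j)·(-2)^j·C(10,5-j)·(-1)^(5-j) for j from 0 to 4.
= (-252) + (-1680) + (-2880) + (-1440) + (-160) = -6412.

-6412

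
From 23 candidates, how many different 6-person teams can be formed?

This is C(23,6) = 100947.

100947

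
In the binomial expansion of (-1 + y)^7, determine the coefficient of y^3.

35

The general term is C(7,j)·(-1)^j·(y)^(7-j); the y^3 term has j = 4.
C(7,4) = 35.
Coefficient = C(7,4) = 35.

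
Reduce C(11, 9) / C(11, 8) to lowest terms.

C(n,k+1)/C(n,k) = (n−k)/(k+1) = (11−8)/(8+1) = 3/9 = 1/3.

1/3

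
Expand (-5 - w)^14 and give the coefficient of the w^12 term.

2275

The general term is C(14,j)·(-5)^j·(-w)^(14-j); the w^12 term has j = 2.
C(14,2) = 91.
Coefficient = C(14,2) · (-5)^2 = 91 · 25 = 2275.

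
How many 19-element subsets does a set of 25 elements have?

177100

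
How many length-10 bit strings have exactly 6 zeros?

210

Choose the 6 positions: C(10,6) = 210.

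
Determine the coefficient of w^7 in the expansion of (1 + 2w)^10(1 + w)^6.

Coefficient of w^7 = Σ_{j} C(10,j)·2^j·C(6,7-j)·1^(7-j) for j from 1 to 7.
= 20 + 1080 + 14400 + 67200 + 120960 + 80640 + 15360 = 299660.

299660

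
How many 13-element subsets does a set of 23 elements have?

1144066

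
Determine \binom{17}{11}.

C(17,11) = C(17,6) by symmetry.
C(17,6) = (17·16·15·14·13·12) / 6! = 8910720 / 720 = 12376.

12376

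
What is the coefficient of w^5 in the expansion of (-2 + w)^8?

The general term is C(8,j)·(-2)^j·(w)^(8-j); the w^5 term has j = 3.
C(8,3) = 56.
Coefficient = C(8,3) · (-2)^3 = 56 · (-8) = -448.

-448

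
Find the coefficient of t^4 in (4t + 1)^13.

183040

The general term is C(13,j)·(4t)^j·(1)^(13-j); the t^4 term has j = 4.
C(13,4) = 715.
Coefficient = C(13,4) · 4^4 = 715 · 256 = 183040.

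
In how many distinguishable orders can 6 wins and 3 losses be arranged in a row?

84

Choose positions for the wins: C(9,6) = 84.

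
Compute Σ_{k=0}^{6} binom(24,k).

1 + 24 + 276 + 2024 + 10626 + 42504 + 134596 = 190051.

190051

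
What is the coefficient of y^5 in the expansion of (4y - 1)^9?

129024

The general term is C(9,j)·(4y)^j·(-1)^(9-j); the y^5 term has j = 5.
C(9,5) = 126.
Coefficient = C(9,5) · 4^5 = 126 · 1024 = 129024.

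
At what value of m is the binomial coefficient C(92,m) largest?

46

C(92,m) is maximized at m = 92/2 = 46.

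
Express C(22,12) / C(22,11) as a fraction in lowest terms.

C(n,k+1)/C(n,k) = (n−k)/(k+1) = (22−11)/(11+1) = 11/12.

11/12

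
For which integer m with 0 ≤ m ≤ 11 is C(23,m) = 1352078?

11

C(23,m) increases on 0 ≤ m ≤ 11. C(23,10) = 1144066 and C(23,11) = 1352078, so m = 11.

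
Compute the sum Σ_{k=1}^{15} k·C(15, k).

Since k·C(15,k) = 15·C(14,k−1), the sum is 15·2^14 = 15·16384 = 245760.

245760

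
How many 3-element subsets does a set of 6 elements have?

20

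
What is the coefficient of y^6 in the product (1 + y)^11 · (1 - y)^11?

Coefficient of y^6 = Σ_{j} C(11,j)·1^j·C(11,6-j)·(-1)^(6-j) for j from 0 to 6.
= 462 + (-5082) + 18150 + (-27225) + 18150 + (-5082) + 462 = -165.

-165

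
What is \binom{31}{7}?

2629575

C(31,7) = (31·30·29·28·27·26·25) / 7! = 13253058000 / 5040 = 2629575.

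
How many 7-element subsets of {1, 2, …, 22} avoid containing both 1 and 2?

All 7-subsets: C(22,7) = 170544. Those containing both fixed elements: C(20,5) = 15504.
170544 − 15504 = 155040.

155040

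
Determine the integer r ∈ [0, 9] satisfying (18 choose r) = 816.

3

C(18,r) increases on 0 ≤ r ≤ 9. C(18,2) = 153 and C(18,3) = 816, so r = 3.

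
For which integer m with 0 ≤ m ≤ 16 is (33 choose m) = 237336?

C(33,m) increases on 0 ≤ m ≤ 16. C(33,4) = 40920 and C(33,5) = 237336, so m = 5.

5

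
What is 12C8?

495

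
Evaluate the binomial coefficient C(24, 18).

134596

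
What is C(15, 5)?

3003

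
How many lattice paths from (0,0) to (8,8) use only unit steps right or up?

12870

Each path is a sequence of 16 steps with 8 rights: C(16,8) = 12870.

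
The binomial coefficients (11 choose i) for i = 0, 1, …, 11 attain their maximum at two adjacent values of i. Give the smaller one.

5

For odd n = 11, C(11,i) peaks at i = (n−1)/2 and (n+1)/2; the smaller is 5.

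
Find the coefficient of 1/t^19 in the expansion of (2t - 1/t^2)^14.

General term: C(14,j)·(2t)^j·(-1/t^2)^(14-j), with t-exponent 1j − 2(14−j) = 3j − 28.
Set 3j − 28 = -19: j = 3.
C(14,3) = 364; 2^3 = 8; (-1)^11 = -1.
Coefficient = 364 · 8 · (-1) = -2912.

-2912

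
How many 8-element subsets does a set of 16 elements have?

12870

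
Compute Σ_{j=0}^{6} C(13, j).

4096

1 + 13 + 78 + 286 + 715 + 1287 + 1716 = 4096.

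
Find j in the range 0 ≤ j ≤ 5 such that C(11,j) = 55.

2

C(11,j) increases on 0 ≤ j ≤ 5. C(11,1) = 11 and C(11,2) = 55, so j = 2.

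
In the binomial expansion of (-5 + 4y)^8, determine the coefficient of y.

-2500000

The general term is C(8,j)·(-5)^j·(4y)^(8-j); the y^1 term has j = 7.
C(8,7) = 8.
Coefficient = C(8,7) · (-5)^7 · 4^1 = 8 · (-78125) · 4 = -2500000.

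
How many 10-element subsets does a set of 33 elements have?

C(33,10) = (33·32·31·30·29·28·27·26·25·24) / 10! = 335885501952000 / 3628800 = 92561040.

92561040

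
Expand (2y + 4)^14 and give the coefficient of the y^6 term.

12595494912

The general term is C(14,j)·(2y)^j·(4)^(14-j); the y^6 term has j = 6.
C(14,6) = 3003.
Coefficient = C(14,6) · 2^6 · 4^8 = 3003 · 64 · 65536 = 12595494912.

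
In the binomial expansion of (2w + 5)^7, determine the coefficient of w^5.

16800

The general term is C(7,j)·(2w)^j·(5)^(7-j); the w^5 term has j = 5.
C(7,5) = 21.
Coefficient = C(7,5) · 2^5 · 5^2 = 21 · 32 · 25 = 16800.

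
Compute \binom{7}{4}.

35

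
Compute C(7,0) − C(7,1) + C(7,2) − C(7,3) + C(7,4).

15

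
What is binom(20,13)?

77520

C(20,13) = C(20,7) by symmetry.
C(20,7) = (20·19·18·17·16·15·14) / 7! = 390700800 / 5040 = 77520.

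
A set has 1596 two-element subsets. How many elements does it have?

n(n−1)/2 = 1596 ⇒ n(n−1) = 3192. Since 57·56 = 3192, n = 57.

57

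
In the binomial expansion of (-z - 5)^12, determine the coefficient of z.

The general term is C(12,j)·(-z)^j·(-5)^(12-j); the z^1 term has j = 1.
C(12,1) = 12.
Coefficient = C(12,1) · (-1)^1 · (-5)^11 = 12 · (-1) · (-48828125) = 585937500.

585937500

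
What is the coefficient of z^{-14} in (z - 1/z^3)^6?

-6

General term: C(6,j)·(z)^j·(-1/z^3)^(6-j), with z-exponent 1j − 3(6−j) = 4j − 18.
Set 4j − 18 = -14: j = 1.
C(6,1) = 6; 1^1 = 1; (-1)^5 = -1.
Coefficient = 6 · 1 · (-1) = -6.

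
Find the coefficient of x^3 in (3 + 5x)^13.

The general term is C(13,j)·(3)^j·(5x)^(13-j); the x^3 term has j = 10.
C(13,10) = 286.
Coefficient = C(13,10) · 3^10 · 5^3 = 286 · 59049 · 125 = 2111001750.

2111001750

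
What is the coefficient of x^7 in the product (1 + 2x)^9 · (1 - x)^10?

-1140

Coefficient of x^7 = Σ_{j} C(9,j)·2^j·C(10,7-j)·(-1)^(7-j) for j from 0 to 7.
= (-120) + 3780 + (-36288) + 141120 + (-241920) + 181440 + (-53760) + 4608 = -1140.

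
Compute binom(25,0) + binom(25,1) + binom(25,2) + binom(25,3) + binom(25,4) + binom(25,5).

68406

1 + 25 + 300 + 2300 + 12650 + 53130 = 68406.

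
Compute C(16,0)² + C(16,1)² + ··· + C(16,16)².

By Vandermonde's identity, Σ C(16,j)² = C(32,16) = 601080390.

601080390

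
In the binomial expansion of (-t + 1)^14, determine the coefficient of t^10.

The general term is C(14,j)·(-t)^j·(1)^(14-j); the t^10 term has j = 10.
C(14,10) = 1001.
Coefficient = C(14,10) = 1001.

1001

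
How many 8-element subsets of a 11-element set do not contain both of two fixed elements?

81

All 8-subsets: C(11,8) = 165. Those containing both fixed elements: C(9,6) = 84.
165 − 84 = 81.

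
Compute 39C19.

68923264410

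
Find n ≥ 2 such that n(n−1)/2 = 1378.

n(n−1)/2 = 1378 ⇒ n(n−1) = 2756. Since 53·52 = 2756, n = 53.

53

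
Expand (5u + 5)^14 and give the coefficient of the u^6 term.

The general term is C(14,j)·(5u)^j·(5)^(14-j); the u^6 term has j = 6.
C(14,6) = 3003.
Coefficient = C(14,6) · 5^6 · 5^8 = 3003 · 15625 · 390625 = 18328857421875.

18328857421875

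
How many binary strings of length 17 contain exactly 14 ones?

Choose the 14 positions: C(17,14) = 680.

680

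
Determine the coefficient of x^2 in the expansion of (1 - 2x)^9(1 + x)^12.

-6

Coefficient of x^2 = Σ_{j} C(9,j)·(-2)^j·C(12,2-j)·1^(2-j) for j from 0 to 2.
= 66 + (-216) + 144 = -6.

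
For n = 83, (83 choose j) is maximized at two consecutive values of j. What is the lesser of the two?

41

For odd n = 83, C(83,j) peaks at j = (n−1)/2 and (n+1)/2; the lesser is 41.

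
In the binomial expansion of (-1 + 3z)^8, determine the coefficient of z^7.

-17496

The general term is C(8,j)·(-1)^j·(3z)^(8-j); the z^7 term has j = 1.
C(8,1) = 8.
Coefficient = C(8,1) · (-1)^1 · 3^7 = 8 · (-1) · 2187 = -17496.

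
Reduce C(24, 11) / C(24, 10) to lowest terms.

14/11

C(n,k+1)/C(n,k) = (n−k)/(k+1) = (24−10)/(10+1) = 14/11.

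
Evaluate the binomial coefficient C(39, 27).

3910797436

C(39,27) = C(39,12) by symmetry.
C(39,12) = (39·38·37·36·35·34·33·32·31·30·29·28) / 12! = 1873278229119897600 / 479001600 = 3910797436.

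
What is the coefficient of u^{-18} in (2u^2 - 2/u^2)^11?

General term: C(11,j)·(2u^2)^j·(-2/u^2)^(11-j), with u-exponent 2j − 2(11−j) = 4j − 22.
Set 4j − 22 = -18: j = 1.
C(11,1) = 11; 2^1 = 2; (-2)^10 = 1024.
Coefficient = 11 · 2 · 1024 = 22528.

22528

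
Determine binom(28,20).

3108105

C(28,20) = C(28,8) by symmetry.
C(28,8) = (28·27·26·25·24·23·22·21) / 8! = 125318793600 / 40320 = 3108105.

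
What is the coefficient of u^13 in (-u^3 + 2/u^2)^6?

General term: C(6,j)·(-u^3)^j·(2/u^2)^(6-j), with u-exponent 3j − 2(6−j) = 5j − 12.
Set 5j − 12 = 13: j = 5.
C(6,5) = 6; (-1)^5 = -1; 2^1 = 2.
Coefficient = 6 · (-1) · 2 = -12.

-12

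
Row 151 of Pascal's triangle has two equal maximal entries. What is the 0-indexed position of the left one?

For odd n = 151, C(151,j) peaks at j = (n−1)/2 and (n+1)/2; the smaller is 75.

75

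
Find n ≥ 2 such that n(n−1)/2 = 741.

39

n(n−1)/2 = 741 ⇒ n(n−1) = 1482. Since 39·38 = 1482, n = 39.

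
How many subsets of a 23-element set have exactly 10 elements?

1144066

Choose the 10 positions: C(23,10) = 1144066.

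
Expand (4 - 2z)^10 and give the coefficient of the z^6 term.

3440640

The general term is C(10,j)·(4)^j·(-2z)^(10-j); the z^6 term has j = 4.
C(10,4) = 210.
Coefficient = C(10,4) · 4^4 · (-2)^6 = 210 · 256 · 64 = 3440640.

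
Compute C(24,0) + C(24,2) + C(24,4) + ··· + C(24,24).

Half of (1+1)^24 + (1−1)^24 gives the even-index sum: 2^23 = 8388608.

8388608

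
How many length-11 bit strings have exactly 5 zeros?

462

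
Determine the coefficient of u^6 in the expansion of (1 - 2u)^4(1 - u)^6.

Coefficient of u^6 = Σ_{j} C(4,j)·(-2)^j·C(6,6-j)·(-1)^(6-j) for j from 0 to 4.
= 1 + 48 + 360 + 640 + 240 = 1289.

1289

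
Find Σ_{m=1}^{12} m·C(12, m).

Since m·C(12,m) = 12·C(11,m−1), the sum is 12·2^11 = 12·2048 = 24576.

24576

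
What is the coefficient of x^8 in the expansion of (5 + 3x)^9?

The general term is C(9,j)·(5)^j·(3x)^(9-j); the x^8 term has j = 1.
C(9,1) = 9.
Coefficient = C(9,1) · 5^1 · 3^8 = 9 · 5 · 6561 = 295245.

295245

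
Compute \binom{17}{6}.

12376

C(17,6) = (17·16·15·14·13·12) / 6! = 8910720 / 720 = 12376.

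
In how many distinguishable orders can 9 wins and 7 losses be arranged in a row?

11440

Choose positions for the wins: C(16,9) = 11440.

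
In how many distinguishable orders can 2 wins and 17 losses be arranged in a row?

Choose positions for the wins: C(19,2) = 171.

171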